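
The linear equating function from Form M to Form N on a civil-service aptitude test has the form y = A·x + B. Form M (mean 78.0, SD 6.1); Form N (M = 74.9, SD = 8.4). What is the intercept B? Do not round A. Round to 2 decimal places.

A = SD_Y / SD_X = 8.4 / 6.1 = 1.377049
B = M_Y − A·M_X = 74.9 − 1.377049 × 78.0 = -32.51

-32.51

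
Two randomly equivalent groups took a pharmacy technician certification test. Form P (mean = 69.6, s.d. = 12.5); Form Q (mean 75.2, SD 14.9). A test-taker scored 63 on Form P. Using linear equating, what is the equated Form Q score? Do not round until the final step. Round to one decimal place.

Linear equating: y = (SD_Y/SD_X)(x − M_X) + M_Y
y = (14.9/12.5)(63 − 69.6) + 75.2
y = 1.192000 × -6.6 + 75.2 = -7.8672 + 75.2 = 67.3

67.3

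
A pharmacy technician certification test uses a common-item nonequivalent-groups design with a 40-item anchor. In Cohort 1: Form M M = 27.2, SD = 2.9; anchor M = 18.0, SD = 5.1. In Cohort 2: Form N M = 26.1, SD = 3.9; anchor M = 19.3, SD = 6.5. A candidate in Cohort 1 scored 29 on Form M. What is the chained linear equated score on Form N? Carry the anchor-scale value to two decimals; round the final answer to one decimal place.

Form M → anchor (Cohort 1): v = (5.1/2.9)(29 − 27.2) + 18.0 = 21.17
anchor → Form N (Cohort 2): y = (3.9/6.5)(21.17 − 19.3) + 26.1 = 27.2

27.2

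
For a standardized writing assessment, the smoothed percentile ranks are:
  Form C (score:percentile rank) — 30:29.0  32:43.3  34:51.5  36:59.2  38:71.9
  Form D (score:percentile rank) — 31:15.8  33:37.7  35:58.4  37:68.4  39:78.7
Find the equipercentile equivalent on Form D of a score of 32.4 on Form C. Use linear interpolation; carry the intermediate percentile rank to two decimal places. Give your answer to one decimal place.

PR of 32.4 on Form C: 43.3 + (32.4 − 32)/(34 − 32) × (51.5 − 43.3) = 44.94
On Form D, PR 44.94 falls between score 33 (PR 37.7) and 35 (PR 58.4).
Interpolate: 33 + (44.94 − 37.7)/(58.4 − 37.7) × (35 − 33) = 33.7

33.7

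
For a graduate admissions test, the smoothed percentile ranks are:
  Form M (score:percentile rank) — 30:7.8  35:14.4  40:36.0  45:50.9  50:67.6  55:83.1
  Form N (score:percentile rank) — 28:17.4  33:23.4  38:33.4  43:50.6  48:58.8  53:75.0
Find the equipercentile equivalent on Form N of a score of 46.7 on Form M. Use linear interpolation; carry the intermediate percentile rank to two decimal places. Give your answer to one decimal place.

46.6

PR of 46.7 on Form M: 50.9 + (46.7 − 45)/(50 − 45) × (67.6 − 50.9) = 56.58
On Form N, PR 56.58 falls between score 43 (PR 50.6) and 48 (PR 58.8).
Interpolate: 43 + (56.58 − 50.6)/(58.8 − 50.6) × (48 − 43) = 46.6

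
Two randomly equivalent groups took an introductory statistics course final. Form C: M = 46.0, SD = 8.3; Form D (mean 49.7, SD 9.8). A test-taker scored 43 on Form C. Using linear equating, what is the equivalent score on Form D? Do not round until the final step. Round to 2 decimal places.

Linear equating: y = (SD_Y/SD_X)(x − M_X) + M_Y
y = (9.8/8.3)(43 − 46.0) + 49.7
y = 1.180723 × -3.0 + 49.7 = -3.5422 + 49.7 = 46.16

46.16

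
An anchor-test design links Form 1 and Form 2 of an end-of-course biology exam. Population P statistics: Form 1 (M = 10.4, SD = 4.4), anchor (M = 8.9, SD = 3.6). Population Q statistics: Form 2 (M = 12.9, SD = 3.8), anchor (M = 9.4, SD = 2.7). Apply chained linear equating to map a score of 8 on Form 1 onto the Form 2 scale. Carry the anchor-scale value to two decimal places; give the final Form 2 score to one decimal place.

9.4

Form 1 → anchor (Population P): v = (3.6/4.4)(8 − 10.4) + 8.9 = 6.94
anchor → Form 2 (Population Q): y = (3.8/2.7)(6.94 − 9.4) + 12.9 = 9.4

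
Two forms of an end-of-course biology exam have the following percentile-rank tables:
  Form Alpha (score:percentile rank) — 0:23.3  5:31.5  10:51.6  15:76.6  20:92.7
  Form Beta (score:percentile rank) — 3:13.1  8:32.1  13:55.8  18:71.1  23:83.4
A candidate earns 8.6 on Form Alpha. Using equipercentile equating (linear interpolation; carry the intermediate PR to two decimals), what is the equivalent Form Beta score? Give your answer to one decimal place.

10.9

PR of 8.6 on Form Alpha: 31.5 + (8.6 − 5)/(10 − 5) × (51.6 − 31.5) = 45.97
On Form Beta, PR 45.97 falls between score 8 (PR 32.1) and 13 (PR 55.8).
Interpolate: 8 + (45.97 − 32.1)/(55.8 − 32.1) × (13 − 8) = 10.9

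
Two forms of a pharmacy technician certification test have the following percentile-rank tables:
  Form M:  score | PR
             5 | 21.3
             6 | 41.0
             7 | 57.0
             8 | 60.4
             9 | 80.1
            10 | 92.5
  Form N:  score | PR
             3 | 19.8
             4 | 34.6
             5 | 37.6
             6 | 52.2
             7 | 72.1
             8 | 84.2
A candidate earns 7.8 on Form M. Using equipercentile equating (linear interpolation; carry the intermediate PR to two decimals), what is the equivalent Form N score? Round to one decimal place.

PR of 7.8 on Form M: 57.0 + (7.8 − 7)/(8 − 7) × (60.4 − 57.0) = 59.72
On Form N, PR 59.72 falls between score 6 (PR 52.2) and 7 (PR 72.1).
Interpolate: 6 + (59.72 − 52.2)/(72.1 − 52.2) × (7 − 6) = 6.4

6.4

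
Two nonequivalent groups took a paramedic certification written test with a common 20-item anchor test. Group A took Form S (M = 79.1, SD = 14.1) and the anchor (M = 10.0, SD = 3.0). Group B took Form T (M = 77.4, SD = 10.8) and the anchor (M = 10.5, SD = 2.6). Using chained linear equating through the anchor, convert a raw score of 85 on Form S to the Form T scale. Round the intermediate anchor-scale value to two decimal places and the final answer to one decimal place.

Form S → anchor (Group A): v = (3.0/14.1)(85 − 79.1) + 10.0 = 11.26
anchor → Form T (Group B): y = (10.8/2.6)(11.26 − 10.5) + 77.4 = 80.6

80.6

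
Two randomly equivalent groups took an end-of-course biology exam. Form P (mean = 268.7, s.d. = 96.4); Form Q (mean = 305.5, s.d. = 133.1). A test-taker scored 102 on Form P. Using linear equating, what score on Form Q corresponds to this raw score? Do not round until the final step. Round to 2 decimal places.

Linear equating: y = (SD_Y/SD_X)(x − M_X) + M_Y
y = (133.1/96.4)(102 − 268.7) + 305.5
y = 1.380705 × -166.7 + 305.5 = -230.1636 + 305.5 = 75.34

75.34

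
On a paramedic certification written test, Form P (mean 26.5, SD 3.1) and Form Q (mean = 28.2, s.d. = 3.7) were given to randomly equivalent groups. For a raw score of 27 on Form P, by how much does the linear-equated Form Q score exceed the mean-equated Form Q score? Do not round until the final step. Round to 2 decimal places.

Mean-equated: 27 + (28.2 − 26.5) = 28.70
Linear-equated: (3.7/3.1)(27 − 26.5) + 28.2 = 28.797
Difference = 28.797 − 28.70 = 0.10

0.10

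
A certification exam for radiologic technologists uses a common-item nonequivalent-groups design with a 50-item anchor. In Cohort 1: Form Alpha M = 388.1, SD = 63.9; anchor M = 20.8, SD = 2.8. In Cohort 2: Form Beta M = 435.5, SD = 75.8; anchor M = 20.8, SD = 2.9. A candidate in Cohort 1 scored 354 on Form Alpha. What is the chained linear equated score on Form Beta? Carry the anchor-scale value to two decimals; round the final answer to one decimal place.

396.6

Form Alpha → anchor (Cohort 1): v = (2.8/63.9)(354 − 388.1) + 20.8 = 19.31
anchor → Form Beta (Cohort 2): y = (75.8/2.9)(19.31 − 20.8) + 435.5 = 396.6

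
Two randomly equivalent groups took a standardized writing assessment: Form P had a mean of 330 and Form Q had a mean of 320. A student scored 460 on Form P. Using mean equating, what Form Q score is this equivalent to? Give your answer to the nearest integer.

450

Mean equating: y = x + (M_Y − M_X) = 460 + (320 − 330) = 450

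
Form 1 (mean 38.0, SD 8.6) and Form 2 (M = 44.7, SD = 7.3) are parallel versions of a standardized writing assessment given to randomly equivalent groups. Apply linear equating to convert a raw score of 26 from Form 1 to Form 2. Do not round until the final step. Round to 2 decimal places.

Linear equating: y = (SD_Y/SD_X)(x − M_X) + M_Y
y = (7.3/8.6)(26 − 38.0) + 44.7
y = 0.848837 × -12.0 + 44.7 = -10.1860 + 44.7 = 34.51

34.51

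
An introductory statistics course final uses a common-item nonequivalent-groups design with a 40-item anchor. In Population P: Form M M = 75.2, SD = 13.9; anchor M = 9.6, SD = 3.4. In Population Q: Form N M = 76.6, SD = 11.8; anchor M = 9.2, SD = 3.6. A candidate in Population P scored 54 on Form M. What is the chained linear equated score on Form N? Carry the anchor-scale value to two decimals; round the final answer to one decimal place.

60.9

Form M → anchor (Population P): v = (3.4/13.9)(54 − 75.2) + 9.6 = 4.41
anchor → Form N (Population Q): y = (11.8/3.6)(4.41 − 9.2) + 76.6 = 60.9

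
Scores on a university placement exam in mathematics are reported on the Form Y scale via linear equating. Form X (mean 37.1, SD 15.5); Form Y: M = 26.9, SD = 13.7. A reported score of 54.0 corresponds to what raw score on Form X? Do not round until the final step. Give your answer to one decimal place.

Invert y = (SD_Y/SD_X)(x − M_X) + M_Y:
x = (SD_X/SD_Y)(y − M_Y) + M_X = (15.5/13.7)(54.0 − 26.9) + 37.1
x = 1.131387 × 27.100 + 37.1 = 67.8

67.8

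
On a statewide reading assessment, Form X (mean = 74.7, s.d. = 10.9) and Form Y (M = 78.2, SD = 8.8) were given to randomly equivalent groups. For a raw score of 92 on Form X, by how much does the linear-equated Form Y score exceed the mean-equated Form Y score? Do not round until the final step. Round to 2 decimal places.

-3.33

Mean-equated: 92 + (78.2 − 74.7) = 95.50
Linear-equated: (8.8/10.9)(92 − 74.7) + 78.2 = 92.167
Difference = 92.167 − 95.50 = -3.33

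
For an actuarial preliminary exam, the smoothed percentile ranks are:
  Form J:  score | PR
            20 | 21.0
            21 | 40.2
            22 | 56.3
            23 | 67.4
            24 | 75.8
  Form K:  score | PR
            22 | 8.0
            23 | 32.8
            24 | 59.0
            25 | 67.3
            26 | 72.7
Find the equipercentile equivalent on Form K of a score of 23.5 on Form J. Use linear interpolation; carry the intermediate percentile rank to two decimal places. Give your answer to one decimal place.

25.8

PR of 23.5 on Form J: 67.4 + (23.5 − 23)/(24 − 23) × (75.8 − 67.4) = 71.60
On Form K, PR 71.60 falls between score 25 (PR 67.3) and 26 (PR 72.7).
Interpolate: 25 + (71.60 − 67.3)/(72.7 − 67.3) × (26 − 25) = 25.8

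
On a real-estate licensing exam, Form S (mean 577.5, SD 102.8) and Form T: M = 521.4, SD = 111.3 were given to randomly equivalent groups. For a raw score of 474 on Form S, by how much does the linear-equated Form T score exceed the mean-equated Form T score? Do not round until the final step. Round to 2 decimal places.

Mean-equated: 474 + (521.4 − 577.5) = 417.90
Linear-equated: (111.3/102.8)(474 − 577.5) + 521.4 = 409.342
Difference = 409.342 − 417.90 = -8.56

-8.56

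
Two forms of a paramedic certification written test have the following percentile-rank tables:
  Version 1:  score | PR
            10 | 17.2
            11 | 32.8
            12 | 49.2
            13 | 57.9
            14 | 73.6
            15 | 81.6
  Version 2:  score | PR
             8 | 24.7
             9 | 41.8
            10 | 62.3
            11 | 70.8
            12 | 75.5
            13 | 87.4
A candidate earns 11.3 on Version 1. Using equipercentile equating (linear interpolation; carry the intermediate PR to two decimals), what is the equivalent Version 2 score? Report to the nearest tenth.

8.8

PR of 11.3 on Version 1: 32.8 + (11.3 − 11)/(12 − 11) × (49.2 − 32.8) = 37.72
On Version 2, PR 37.72 falls between score 8 (PR 24.7) and 9 (PR 41.8).
Interpolate: 8 + (37.72 − 24.7)/(41.8 − 24.7) × (9 − 8) = 8.8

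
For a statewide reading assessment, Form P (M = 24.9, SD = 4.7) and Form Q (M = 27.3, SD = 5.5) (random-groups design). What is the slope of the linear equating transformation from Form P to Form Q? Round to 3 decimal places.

A = SD_Y / SD_X = 5.5 / 4.7 = 1.170

1.170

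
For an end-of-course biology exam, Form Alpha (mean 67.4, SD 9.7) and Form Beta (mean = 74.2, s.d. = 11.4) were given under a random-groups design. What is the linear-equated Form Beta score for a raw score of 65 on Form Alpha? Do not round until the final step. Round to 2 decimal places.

Linear equating: y = (SD_Y/SD_X)(x − M_X) + M_Y
y = (11.4/9.7)(65 − 67.4) + 74.2
y = 1.175258 × -2.4 + 74.2 = -2.8206 + 74.2 = 71.38

71.38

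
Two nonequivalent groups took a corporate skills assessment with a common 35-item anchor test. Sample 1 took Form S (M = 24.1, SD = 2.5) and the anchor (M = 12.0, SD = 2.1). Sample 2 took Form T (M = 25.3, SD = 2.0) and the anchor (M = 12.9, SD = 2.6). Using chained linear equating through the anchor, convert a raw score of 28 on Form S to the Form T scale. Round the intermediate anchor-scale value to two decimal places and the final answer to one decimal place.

Form S → anchor (Sample 1): v = (2.1/2.5)(28 − 24.1) + 12.0 = 15.28
anchor → Form T (Sample 2): y = (2.0/2.6)(15.28 − 12.9) + 25.3 = 27.1

27.1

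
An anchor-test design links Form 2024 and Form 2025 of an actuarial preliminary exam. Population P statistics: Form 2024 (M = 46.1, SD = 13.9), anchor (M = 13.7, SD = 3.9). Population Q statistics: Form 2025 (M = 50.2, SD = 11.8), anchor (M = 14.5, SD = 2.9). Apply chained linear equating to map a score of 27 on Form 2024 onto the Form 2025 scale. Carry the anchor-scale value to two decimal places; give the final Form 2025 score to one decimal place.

25.1

Form 2024 → anchor (Population P): v = (3.9/13.9)(27 − 46.1) + 13.7 = 8.34
anchor → Form 2025 (Population Q): y = (11.8/2.9)(8.34 − 14.5) + 50.2 = 25.1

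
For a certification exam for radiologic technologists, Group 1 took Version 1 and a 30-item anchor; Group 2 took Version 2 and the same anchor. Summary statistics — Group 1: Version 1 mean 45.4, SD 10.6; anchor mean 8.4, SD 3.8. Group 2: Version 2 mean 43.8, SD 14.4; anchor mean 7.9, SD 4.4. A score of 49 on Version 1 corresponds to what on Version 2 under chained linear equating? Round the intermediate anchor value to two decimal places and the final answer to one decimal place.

49.7

Version 1 → anchor (Group 1): v = (3.8/10.6)(49 − 45.4) + 8.4 = 9.69
anchor → Version 2 (Group 2): y = (14.4/4.4)(9.69 − 7.9) + 43.8 = 49.7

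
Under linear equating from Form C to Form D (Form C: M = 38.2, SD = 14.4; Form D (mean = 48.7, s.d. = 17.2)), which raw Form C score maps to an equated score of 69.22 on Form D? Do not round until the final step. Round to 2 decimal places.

Invert y = (SD_Y/SD_X)(x − M_X) + M_Y:
x = (SD_X/SD_Y)(y − M_Y) + M_X = (14.4/17.2)(69.22 − 48.7) + 38.2
x = 0.837209 × 20.520 + 38.2 = 55.38

55.38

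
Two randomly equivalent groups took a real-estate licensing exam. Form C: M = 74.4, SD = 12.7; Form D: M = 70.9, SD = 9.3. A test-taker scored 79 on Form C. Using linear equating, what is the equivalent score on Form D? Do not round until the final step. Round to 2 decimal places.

Linear equating: y = (SD_Y/SD_X)(x − M_X) + M_Y
y = (9.3/12.7)(79 − 74.4) + 70.9
y = 0.732283 × 4.6 + 70.9 = 3.3685 + 70.9 = 74.27

74.27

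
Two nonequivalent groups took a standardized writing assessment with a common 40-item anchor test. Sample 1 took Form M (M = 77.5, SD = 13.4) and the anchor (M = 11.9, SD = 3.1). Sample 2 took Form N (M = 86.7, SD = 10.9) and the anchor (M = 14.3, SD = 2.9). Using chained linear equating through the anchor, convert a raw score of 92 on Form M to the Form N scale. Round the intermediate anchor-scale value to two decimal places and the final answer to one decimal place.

Form M → anchor (Sample 1): v = (3.1/13.4)(92 − 77.5) + 11.9 = 15.25
anchor → Form N (Sample 2): y = (10.9/2.9)(15.25 − 14.3) + 86.7 = 90.3

90.3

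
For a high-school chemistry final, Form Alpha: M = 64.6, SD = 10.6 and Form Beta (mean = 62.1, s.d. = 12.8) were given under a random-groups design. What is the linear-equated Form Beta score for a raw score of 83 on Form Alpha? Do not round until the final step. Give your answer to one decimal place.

Linear equating: y = (SD_Y/SD_X)(x − M_X) + M_Y
y = (12.8/10.6)(83 − 64.6) + 62.1
y = 1.207547 × 18.4 + 62.1 = 22.2189 + 62.1 = 84.3

84.3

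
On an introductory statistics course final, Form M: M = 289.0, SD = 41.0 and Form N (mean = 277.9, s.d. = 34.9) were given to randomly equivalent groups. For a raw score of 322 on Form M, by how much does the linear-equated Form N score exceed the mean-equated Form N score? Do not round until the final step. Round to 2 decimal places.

Mean-equated: 322 + (277.9 − 289.0) = 310.90
Linear-equated: (34.9/41.0)(322 − 289.0) + 277.9 = 305.990
Difference = 305.990 − 310.90 = -4.91

-4.91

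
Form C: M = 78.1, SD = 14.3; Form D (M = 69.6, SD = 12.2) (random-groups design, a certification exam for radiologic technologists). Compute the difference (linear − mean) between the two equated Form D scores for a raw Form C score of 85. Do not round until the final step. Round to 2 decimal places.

Mean-equated: 85 + (69.6 − 78.1) = 76.50
Linear-equated: (12.2/14.3)(85 − 78.1) + 69.6 = 75.487
Difference = 75.487 − 76.50 = -1.01

-1.01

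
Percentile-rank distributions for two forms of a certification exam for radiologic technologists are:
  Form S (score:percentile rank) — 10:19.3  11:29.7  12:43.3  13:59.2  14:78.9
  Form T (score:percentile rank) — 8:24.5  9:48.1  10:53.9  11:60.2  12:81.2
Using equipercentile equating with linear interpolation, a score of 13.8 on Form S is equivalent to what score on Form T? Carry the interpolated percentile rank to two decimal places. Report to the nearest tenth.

PR of 13.8 on Form S: 59.2 + (13.8 − 13)/(14 − 13) × (78.9 − 59.2) = 74.96
On Form T, PR 74.96 falls between score 11 (PR 60.2) and 12 (PR 81.2).
Interpolate: 11 + (74.96 − 60.2)/(81.2 − 60.2) × (12 − 11) = 11.7

11.7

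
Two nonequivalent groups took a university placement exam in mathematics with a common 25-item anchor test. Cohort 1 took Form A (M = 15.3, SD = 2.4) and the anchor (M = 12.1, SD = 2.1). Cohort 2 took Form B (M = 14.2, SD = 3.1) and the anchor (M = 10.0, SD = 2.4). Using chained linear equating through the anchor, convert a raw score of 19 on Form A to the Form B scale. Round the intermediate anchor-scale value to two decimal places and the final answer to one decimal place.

Form A → anchor (Cohort 1): v = (2.1/2.4)(19 − 15.3) + 12.1 = 15.34
anchor → Form B (Cohort 2): y = (3.1/2.4)(15.34 − 10.0) + 14.2 = 21.1

21.1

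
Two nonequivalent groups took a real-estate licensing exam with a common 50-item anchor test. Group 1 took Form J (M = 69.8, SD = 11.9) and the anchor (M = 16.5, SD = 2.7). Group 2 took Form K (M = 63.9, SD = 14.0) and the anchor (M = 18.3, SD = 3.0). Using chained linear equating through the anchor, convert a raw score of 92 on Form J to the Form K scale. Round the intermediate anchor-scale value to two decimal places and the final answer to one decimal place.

Form J → anchor (Group 1): v = (2.7/11.9)(92 − 69.8) + 16.5 = 21.54
anchor → Form K (Group 2): y = (14.0/3.0)(21.54 − 18.3) + 63.9 = 79.0

79.0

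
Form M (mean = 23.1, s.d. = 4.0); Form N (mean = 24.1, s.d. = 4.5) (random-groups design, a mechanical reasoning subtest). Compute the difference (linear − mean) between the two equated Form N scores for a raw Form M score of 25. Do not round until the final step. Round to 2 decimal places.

Mean-equated: 25 + (24.1 − 23.1) = 26.00
Linear-equated: (4.5/4.0)(25 − 23.1) + 24.1 = 26.238
Difference = 26.238 − 26.00 = 0.24

0.24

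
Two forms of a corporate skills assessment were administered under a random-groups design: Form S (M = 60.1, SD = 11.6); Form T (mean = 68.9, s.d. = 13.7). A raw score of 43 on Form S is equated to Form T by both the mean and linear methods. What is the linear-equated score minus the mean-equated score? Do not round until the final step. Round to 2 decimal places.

Mean-equated: 43 + (68.9 − 60.1) = 51.80
Linear-equated: (13.7/11.6)(43 − 60.1) + 68.9 = 48.704
Difference = 48.704 − 51.80 = -3.10

-3.10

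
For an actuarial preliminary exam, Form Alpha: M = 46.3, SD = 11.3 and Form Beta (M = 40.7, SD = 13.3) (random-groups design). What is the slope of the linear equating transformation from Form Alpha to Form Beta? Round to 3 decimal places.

A = SD_Y / SD_X = 13.3 / 11.3 = 1.177

1.177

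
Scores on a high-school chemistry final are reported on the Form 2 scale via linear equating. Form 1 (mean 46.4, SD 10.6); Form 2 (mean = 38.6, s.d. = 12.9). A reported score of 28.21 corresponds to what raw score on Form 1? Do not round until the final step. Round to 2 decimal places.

37.86

Invert y = (SD_Y/SD_X)(x − M_X) + M_Y:
x = (SD_X/SD_Y)(y − M_Y) + M_X = (10.6/12.9)(28.21 − 38.6) + 46.4
x = 0.821705 × -10.390 + 46.4 = 37.86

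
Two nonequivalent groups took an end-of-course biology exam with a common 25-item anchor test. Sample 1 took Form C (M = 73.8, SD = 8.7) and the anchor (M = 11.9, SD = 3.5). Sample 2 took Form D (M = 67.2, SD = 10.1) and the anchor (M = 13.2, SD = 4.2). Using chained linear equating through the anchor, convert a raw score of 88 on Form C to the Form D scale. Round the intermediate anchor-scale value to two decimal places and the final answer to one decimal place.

77.8

Form C → anchor (Sample 1): v = (3.5/8.7)(88 − 73.8) + 11.9 = 17.61
anchor → Form D (Sample 2): y = (10.1/4.2)(17.61 − 13.2) + 67.2 = 77.8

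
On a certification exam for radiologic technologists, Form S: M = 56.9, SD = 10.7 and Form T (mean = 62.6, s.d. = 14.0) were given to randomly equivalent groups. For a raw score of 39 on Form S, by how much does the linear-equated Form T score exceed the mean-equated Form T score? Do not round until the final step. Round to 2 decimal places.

Mean-equated: 39 + (62.6 − 56.9) = 44.70
Linear-equated: (14.0/10.7)(39 − 56.9) + 62.6 = 39.179
Difference = 39.179 − 44.70 = -5.52

-5.52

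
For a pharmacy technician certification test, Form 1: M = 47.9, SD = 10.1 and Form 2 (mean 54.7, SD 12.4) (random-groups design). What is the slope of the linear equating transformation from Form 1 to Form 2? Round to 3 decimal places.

A = SD_Y / SD_X = 12.4 / 10.1 = 1.228

1.228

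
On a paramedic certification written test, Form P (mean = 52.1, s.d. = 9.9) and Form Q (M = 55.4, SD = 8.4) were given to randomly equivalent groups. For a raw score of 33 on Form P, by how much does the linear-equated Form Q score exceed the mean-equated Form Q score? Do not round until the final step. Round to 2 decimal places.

Mean-equated: 33 + (55.4 − 52.1) = 36.30
Linear-equated: (8.4/9.9)(33 − 52.1) + 55.4 = 39.194
Difference = 39.194 − 36.30 = 2.89

2.89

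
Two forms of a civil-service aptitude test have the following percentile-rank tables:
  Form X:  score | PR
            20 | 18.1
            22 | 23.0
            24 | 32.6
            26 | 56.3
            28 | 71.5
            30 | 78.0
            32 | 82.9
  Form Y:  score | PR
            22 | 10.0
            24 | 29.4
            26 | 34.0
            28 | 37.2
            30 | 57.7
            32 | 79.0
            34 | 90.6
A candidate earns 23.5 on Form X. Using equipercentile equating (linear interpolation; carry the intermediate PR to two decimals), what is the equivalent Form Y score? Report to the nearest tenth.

24.3

PR of 23.5 on Form X: 23.0 + (23.5 − 22)/(24 − 22) × (32.6 − 23.0) = 30.20
On Form Y, PR 30.20 falls between score 24 (PR 29.4) and 26 (PR 34.0).
Interpolate: 24 + (30.20 − 29.4)/(34.0 − 29.4) × (26 − 24) = 24.3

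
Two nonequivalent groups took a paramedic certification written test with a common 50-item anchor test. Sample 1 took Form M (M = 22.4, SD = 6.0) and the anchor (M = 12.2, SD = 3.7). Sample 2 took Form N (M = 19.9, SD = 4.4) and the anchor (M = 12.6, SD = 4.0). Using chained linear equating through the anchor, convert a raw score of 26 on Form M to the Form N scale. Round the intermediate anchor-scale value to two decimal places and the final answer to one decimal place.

21.9

Form M → anchor (Sample 1): v = (3.7/6.0)(26 − 22.4) + 12.2 = 14.42
anchor → Form N (Sample 2): y = (4.4/4.0)(14.42 − 12.6) + 19.9 = 21.9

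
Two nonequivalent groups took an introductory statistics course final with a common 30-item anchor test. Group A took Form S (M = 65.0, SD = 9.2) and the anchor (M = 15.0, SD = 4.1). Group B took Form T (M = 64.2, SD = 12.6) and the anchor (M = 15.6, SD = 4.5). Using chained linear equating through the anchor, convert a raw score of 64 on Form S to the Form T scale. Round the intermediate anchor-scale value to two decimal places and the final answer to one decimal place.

61.3

Form S → anchor (Group A): v = (4.1/9.2)(64 − 65.0) + 15.0 = 14.55
anchor → Form T (Group B): y = (12.6/4.5)(14.55 − 15.6) + 64.2 = 61.3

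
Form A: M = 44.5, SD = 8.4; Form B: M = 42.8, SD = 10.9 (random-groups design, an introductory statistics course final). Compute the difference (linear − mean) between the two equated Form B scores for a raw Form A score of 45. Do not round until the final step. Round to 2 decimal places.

0.15

Mean-equated: 45 + (42.8 − 44.5) = 43.30
Linear-equated: (10.9/8.4)(45 − 44.5) + 42.8 = 43.449
Difference = 43.449 − 43.30 = 0.15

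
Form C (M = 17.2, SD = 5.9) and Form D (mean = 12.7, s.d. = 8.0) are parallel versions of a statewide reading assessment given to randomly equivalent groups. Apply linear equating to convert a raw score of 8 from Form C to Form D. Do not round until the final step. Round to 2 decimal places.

0.23

Linear equating: y = (SD_Y/SD_X)(x − M_X) + M_Y
y = (8.0/5.9)(8 − 17.2) + 12.7
y = 1.355932 × -9.2 + 12.7 = -12.4746 + 12.7 = 0.23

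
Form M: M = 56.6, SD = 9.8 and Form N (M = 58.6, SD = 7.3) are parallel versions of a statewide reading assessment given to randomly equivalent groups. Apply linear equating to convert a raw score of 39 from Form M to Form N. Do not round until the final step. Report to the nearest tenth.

Linear equating: y = (SD_Y/SD_X)(x − M_X) + M_Y
y = (7.3/9.8)(39 − 56.6) + 58.6
y = 0.744898 × -17.6 + 58.6 = -13.1102 + 58.6 = 45.5

45.5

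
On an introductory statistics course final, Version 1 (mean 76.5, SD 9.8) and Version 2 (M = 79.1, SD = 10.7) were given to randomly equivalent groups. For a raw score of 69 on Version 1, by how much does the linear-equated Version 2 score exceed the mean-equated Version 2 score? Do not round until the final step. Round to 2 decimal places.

-0.69

Mean-equated: 69 + (79.1 − 76.5) = 71.60
Linear-equated: (10.7/9.8)(69 − 76.5) + 79.1 = 70.911
Difference = 70.911 − 71.60 = -0.69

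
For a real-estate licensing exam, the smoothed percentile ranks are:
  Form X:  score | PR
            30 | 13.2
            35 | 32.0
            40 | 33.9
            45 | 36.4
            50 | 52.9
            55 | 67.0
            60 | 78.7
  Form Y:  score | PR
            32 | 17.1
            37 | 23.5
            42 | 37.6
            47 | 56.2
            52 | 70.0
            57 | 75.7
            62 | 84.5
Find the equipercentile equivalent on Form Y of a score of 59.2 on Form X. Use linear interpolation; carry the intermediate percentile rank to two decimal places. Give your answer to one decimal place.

57.6

PR of 59.2 on Form X: 67.0 + (59.2 − 55)/(60 − 55) × (78.7 − 67.0) = 76.83
On Form Y, PR 76.83 falls between score 57 (PR 75.7) and 62 (PR 84.5).
Interpolate: 57 + (76.83 − 75.7)/(84.5 − 75.7) × (62 − 57) = 57.6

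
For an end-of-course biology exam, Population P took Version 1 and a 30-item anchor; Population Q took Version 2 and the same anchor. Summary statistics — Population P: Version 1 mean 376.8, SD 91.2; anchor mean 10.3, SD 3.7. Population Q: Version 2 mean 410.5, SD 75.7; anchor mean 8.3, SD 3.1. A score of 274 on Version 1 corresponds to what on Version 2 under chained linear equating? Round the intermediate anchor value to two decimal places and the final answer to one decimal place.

357.5

Version 1 → anchor (Population P): v = (3.7/91.2)(274 − 376.8) + 10.3 = 6.13
anchor → Version 2 (Population Q): y = (75.7/3.1)(6.13 − 8.3) + 410.5 = 357.5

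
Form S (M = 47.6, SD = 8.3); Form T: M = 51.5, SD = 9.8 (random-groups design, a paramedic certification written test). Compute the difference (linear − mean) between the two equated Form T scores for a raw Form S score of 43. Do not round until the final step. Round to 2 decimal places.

Mean-equated: 43 + (51.5 − 47.6) = 46.90
Linear-equated: (9.8/8.3)(43 − 47.6) + 51.5 = 46.069
Difference = 46.069 − 46.90 = -0.83

-0.83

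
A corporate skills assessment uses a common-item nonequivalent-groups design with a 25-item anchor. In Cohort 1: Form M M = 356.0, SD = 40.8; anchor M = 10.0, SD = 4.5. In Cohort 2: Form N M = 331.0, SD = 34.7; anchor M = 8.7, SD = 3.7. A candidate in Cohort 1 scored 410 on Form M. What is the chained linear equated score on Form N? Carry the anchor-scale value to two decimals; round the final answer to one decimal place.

Form M → anchor (Cohort 1): v = (4.5/40.8)(410 − 356.0) + 10.0 = 15.96
anchor → Form N (Cohort 2): y = (34.7/3.7)(15.96 − 8.7) + 331.0 = 399.1

399.1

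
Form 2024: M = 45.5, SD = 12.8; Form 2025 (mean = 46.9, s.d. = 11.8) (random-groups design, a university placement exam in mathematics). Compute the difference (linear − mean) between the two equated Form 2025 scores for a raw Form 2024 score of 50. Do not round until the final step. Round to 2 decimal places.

-0.35

Mean-equated: 50 + (46.9 − 45.5) = 51.40
Linear-equated: (11.8/12.8)(50 − 45.5) + 46.9 = 51.048
Difference = 51.048 − 51.40 = -0.35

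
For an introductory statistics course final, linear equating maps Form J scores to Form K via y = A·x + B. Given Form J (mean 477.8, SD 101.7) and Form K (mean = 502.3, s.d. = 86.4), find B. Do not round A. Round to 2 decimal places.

96.38

A = SD_Y / SD_X = 86.4 / 101.7 = 0.849558
B = M_Y − A·M_X = 502.3 − 0.849558 × 477.8 = 96.38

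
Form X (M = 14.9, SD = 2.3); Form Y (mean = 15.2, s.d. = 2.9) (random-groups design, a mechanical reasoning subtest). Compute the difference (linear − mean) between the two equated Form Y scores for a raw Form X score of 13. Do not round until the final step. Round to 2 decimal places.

Mean-equated: 13 + (15.2 − 14.9) = 13.30
Linear-equated: (2.9/2.3)(13 − 14.9) + 15.2 = 12.804
Difference = 12.804 − 13.30 = -0.50

-0.50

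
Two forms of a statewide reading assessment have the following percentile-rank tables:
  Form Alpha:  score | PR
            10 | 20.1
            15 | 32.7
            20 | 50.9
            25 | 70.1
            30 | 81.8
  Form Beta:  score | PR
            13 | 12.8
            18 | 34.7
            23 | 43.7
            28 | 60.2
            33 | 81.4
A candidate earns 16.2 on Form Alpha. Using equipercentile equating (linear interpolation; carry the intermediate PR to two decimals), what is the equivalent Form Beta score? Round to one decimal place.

PR of 16.2 on Form Alpha: 32.7 + (16.2 − 15)/(20 − 15) × (50.9 − 32.7) = 37.07
On Form Beta, PR 37.07 falls between score 18 (PR 34.7) and 23 (PR 43.7).
Interpolate: 18 + (37.07 − 34.7)/(43.7 − 34.7) × (23 − 18) = 19.3

19.3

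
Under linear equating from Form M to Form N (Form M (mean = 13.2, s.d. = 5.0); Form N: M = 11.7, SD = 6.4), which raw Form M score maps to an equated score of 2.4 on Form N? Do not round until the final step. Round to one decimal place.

5.9

Invert y = (SD_Y/SD_X)(x − M_X) + M_Y:
x = (SD_X/SD_Y)(y − M_Y) + M_X = (5.0/6.4)(2.4 − 11.7) + 13.2
x = 0.781250 × -9.300 + 13.2 = 5.9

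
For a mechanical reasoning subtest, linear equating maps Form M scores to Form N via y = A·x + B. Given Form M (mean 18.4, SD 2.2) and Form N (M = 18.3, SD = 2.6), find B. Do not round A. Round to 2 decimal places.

A = SD_Y / SD_X = 2.6 / 2.2 = 1.181818
B = M_Y − A·M_X = 18.3 − 1.181818 × 18.4 = -3.45

-3.45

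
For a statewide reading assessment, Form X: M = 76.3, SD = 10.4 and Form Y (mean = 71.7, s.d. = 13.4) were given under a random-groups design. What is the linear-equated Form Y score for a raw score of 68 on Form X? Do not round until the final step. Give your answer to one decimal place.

Linear equating: y = (SD_Y/SD_X)(x − M_X) + M_Y
y = (13.4/10.4)(68 − 76.3) + 71.7
y = 1.288462 × -8.3 + 71.7 = -10.6942 + 71.7 = 61.0

61.0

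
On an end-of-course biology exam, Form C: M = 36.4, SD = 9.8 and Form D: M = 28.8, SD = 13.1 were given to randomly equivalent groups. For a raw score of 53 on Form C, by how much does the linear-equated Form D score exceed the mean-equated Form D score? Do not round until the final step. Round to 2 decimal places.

Mean-equated: 53 + (28.8 − 36.4) = 45.40
Linear-equated: (13.1/9.8)(53 − 36.4) + 28.8 = 50.990
Difference = 50.990 − 45.40 = 5.59

5.59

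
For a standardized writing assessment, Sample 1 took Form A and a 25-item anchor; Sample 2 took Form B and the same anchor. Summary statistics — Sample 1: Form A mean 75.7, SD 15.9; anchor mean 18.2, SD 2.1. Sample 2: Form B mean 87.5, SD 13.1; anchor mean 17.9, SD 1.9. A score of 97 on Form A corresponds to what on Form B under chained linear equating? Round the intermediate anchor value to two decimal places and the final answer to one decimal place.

Form A → anchor (Sample 1): v = (2.1/15.9)(97 − 75.7) + 18.2 = 21.01
anchor → Form B (Sample 2): y = (13.1/1.9)(21.01 − 17.9) + 87.5 = 108.9

108.9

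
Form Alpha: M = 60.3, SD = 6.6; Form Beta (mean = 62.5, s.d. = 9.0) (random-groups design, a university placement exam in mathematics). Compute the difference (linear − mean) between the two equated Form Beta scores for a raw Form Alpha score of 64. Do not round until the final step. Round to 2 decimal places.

1.35

Mean-equated: 64 + (62.5 − 60.3) = 66.20
Linear-equated: (9.0/6.6)(64 − 60.3) + 62.5 = 67.545
Difference = 67.545 − 66.20 = 1.35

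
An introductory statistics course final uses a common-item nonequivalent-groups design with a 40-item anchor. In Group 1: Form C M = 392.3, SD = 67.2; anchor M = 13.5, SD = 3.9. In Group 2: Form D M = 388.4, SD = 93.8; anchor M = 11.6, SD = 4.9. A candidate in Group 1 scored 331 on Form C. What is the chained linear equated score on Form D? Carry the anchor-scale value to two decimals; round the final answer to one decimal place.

356.6

Form C → anchor (Group 1): v = (3.9/67.2)(331 − 392.3) + 13.5 = 9.94
anchor → Form D (Group 2): y = (93.8/4.9)(9.94 − 11.6) + 388.4 = 356.6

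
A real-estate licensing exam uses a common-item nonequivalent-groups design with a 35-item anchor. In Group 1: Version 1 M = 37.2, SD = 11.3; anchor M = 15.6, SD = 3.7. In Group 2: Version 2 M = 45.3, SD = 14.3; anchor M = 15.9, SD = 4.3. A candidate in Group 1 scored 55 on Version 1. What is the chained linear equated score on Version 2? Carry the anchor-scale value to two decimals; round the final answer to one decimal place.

63.7

Version 1 → anchor (Group 1): v = (3.7/11.3)(55 − 37.2) + 15.6 = 21.43
anchor → Version 2 (Group 2): y = (14.3/4.3)(21.43 − 15.9) + 45.3 = 63.7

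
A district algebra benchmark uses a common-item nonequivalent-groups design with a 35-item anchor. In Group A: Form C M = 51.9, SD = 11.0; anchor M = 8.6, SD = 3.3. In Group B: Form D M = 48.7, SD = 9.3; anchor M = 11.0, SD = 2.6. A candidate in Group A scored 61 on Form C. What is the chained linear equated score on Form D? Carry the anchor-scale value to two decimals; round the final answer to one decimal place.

Form C → anchor (Group A): v = (3.3/11.0)(61 − 51.9) + 8.6 = 11.33
anchor → Form D (Group B): y = (9.3/2.6)(11.33 − 11.0) + 48.7 = 49.9

49.9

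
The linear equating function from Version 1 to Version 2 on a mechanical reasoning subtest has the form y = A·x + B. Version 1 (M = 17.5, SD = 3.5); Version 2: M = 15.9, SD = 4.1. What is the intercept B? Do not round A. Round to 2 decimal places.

A = SD_Y / SD_X = 4.1 / 3.5 = 1.171429
B = M_Y − A·M_X = 15.9 − 1.171429 × 17.5 = -4.60

-4.60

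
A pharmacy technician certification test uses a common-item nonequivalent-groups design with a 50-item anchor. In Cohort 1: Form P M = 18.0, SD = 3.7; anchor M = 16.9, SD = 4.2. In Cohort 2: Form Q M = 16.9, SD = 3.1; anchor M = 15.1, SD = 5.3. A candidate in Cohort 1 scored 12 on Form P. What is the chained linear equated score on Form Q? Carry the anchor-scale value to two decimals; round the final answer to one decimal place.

14.0

Form P → anchor (Cohort 1): v = (4.2/3.7)(12 − 18.0) + 16.9 = 10.09
anchor → Form Q (Cohort 2): y = (3.1/5.3)(10.09 − 15.1) + 16.9 = 14.0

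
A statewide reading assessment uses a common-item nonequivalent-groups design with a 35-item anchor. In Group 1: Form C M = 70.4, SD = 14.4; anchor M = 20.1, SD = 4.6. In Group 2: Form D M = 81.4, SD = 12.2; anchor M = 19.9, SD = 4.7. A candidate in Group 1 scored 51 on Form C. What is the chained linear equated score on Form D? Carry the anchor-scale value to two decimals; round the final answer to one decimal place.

Form C → anchor (Group 1): v = (4.6/14.4)(51 − 70.4) + 20.1 = 13.90
anchor → Form D (Group 2): y = (12.2/4.7)(13.90 − 19.9) + 81.4 = 65.8

65.8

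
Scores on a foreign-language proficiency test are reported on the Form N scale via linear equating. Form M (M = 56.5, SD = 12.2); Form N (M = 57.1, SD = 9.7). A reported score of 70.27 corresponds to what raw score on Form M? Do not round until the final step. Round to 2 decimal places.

73.06

Invert y = (SD_Y/SD_X)(x − M_X) + M_Y:
x = (SD_X/SD_Y)(y − M_Y) + M_X = (12.2/9.7)(70.27 − 57.1) + 56.5
x = 1.257732 × 13.170 + 56.5 = 73.06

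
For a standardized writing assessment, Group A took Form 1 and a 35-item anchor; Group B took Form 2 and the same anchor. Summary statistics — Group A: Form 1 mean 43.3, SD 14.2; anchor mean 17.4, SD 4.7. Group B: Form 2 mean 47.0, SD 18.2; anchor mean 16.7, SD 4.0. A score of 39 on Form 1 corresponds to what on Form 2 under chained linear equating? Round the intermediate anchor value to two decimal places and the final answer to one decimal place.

Form 1 → anchor (Group A): v = (4.7/14.2)(39 − 43.3) + 17.4 = 15.98
anchor → Form 2 (Group B): y = (18.2/4.0)(15.98 − 16.7) + 47.0 = 43.7

43.7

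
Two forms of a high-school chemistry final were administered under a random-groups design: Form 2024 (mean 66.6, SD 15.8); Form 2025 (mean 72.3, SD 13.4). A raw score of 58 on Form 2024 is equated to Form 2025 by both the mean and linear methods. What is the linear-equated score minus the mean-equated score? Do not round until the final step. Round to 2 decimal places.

Mean-equated: 58 + (72.3 − 66.6) = 63.70
Linear-equated: (13.4/15.8)(58 − 66.6) + 72.3 = 65.006
Difference = 65.006 − 63.70 = 1.31

1.31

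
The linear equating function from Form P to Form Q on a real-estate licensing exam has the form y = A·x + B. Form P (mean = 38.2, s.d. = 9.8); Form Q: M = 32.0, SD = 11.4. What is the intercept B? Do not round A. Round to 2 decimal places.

A = SD_Y / SD_X = 11.4 / 9.8 = 1.163265
B = M_Y − A·M_X = 32.0 − 1.163265 × 38.2 = -12.44

-12.44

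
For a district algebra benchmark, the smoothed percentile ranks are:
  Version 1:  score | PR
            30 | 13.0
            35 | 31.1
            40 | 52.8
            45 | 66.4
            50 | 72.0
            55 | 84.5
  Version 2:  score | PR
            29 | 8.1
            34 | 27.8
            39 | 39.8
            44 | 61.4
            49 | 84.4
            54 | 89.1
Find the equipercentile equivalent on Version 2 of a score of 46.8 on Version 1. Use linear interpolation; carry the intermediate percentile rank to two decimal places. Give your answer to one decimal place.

45.5

PR of 46.8 on Version 1: 66.4 + (46.8 − 45)/(50 − 45) × (72.0 − 66.4) = 68.42
On Version 2, PR 68.42 falls between score 44 (PR 61.4) and 49 (PR 84.4).
Interpolate: 44 + (68.42 − 61.4)/(84.4 − 61.4) × (49 − 44) = 45.5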